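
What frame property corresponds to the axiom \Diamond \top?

Seriality

◇⊤ holds at w iff w has a successor, so frame-validity of ◇⊤ is exactly seriality. Equivalently via □r → ◇r:
Suppose □r→◇r is valid. At any x set V(r)=W. Then □r at x, so ◇r at x, so x has a successor.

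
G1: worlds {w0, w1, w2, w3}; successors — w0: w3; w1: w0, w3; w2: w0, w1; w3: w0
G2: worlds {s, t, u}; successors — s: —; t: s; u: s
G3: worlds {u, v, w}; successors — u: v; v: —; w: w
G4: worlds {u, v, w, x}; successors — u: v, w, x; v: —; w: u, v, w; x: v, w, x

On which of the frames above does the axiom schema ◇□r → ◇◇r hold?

This is the axiom for a generalized confluence (Geach) condition; its first-order frame correspondent is ∀x ∀y (xRy → ∃w (yRw ∧ xR²w)).
G1: holds.
G2: fails — tRs but no w with sRw and tR²w.
G3: fails — uRv but no t with vRt and uR²t.
G4: fails — uRv but no t with vRt and uR²t.
Valid on: G1.

G1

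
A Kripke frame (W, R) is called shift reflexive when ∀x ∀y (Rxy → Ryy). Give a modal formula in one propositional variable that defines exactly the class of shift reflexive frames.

A defining formula is □(□ψ → ψ) (the T□ axiom).
Suppose □(□ψ→ψ) is valid. Take Rxy and set V(ψ)={w : Ryw}. Then at y, □ψ holds; since □(□ψ→ψ) at x, □ψ→ψ at y, so ψ at y, i.e. Ryy.

□(□ψ → ψ)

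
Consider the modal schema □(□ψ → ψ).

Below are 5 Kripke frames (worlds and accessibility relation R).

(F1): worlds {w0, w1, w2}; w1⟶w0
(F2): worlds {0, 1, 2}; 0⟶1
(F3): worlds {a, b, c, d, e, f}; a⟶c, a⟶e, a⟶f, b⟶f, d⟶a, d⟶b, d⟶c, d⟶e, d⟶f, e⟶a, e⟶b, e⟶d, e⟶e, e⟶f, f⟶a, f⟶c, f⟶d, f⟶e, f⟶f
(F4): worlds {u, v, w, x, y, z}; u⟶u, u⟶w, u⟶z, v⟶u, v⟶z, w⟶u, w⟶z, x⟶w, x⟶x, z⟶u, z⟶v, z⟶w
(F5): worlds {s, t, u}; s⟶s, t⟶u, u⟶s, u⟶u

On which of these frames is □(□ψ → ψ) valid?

This is the axiom for shift-reflexivity; its first-order frame correspondent is ∀x ∀y (Rxy → Ryy).
(F1): fails — Rw1w0 but not Rw0w0.
(F2): fails — R01 but not R11.
(F3): fails — Red but not Rdd.
(F4): fails — Rxw but not Rww.
(F5): ✓.

(F5)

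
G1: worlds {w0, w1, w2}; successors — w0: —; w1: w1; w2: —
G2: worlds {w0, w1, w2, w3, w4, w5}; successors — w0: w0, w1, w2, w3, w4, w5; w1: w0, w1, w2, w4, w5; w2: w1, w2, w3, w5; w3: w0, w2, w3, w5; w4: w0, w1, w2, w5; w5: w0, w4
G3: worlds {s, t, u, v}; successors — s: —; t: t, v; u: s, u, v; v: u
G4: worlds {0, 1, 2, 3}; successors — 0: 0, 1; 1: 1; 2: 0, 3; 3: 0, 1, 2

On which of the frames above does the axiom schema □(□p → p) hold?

G1

This is the axiom for shift-reflexivity; its first-order frame correspondent is ∀x ∀y (Rxy → Ryy).
G1: satisfies the condition.
G2: fails — Rw1w4 but not Rw4w4.
G3: fails — Ruv but not Rvv.
G4: fails — R32 but not R22.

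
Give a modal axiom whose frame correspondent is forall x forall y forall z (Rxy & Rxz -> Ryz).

The condition is the Euclidean property. The 5 schema ◇ψ → □◇ψ defines it.
Suppose ◇ψ→□◇ψ is valid. Take Rxy, Rxz and set V(ψ)={y}. Then ◇ψ at x, so □◇ψ at x, so ◇ψ at z, so some w with Rzw has ψ; w=y, i.e. Rzy. By symmetry of the argument, Ryz.

◇ψ → □◇ψ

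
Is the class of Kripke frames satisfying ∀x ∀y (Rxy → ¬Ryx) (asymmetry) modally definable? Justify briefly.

Not definable by any modal formula

Any modally definable frame class is closed under surjective bounded morphisms.
The 3-cycle (worlds 0,1,2 with 0→1→2→0) is asymmetric. Mapping every world to a single reflexive point • is a surjective bounded morphism, and the reflexive point is not asymmetric (R•• but asymmetry requires ¬R••).
So the class is not modally definable.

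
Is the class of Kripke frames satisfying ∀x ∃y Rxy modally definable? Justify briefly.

Definable; □r → ◇r defines it

This is a Sahlqvist condition; the D axiom □r → ◇r defines it.
Suppose □r→◇r is valid. At any x set V(r)=W. Then □r at x, so ◇r at x, so x has a successor.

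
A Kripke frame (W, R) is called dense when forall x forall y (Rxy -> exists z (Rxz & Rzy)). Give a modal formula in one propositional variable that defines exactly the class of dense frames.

The condition is density. The C4 schema □□s → □s defines it.
Suppose □□s→□s is valid. Take Rxy and set V(s)={w : xR²w}. Then □□s at x, so □s at x, so s at y, i.e. ∃z(Rxz∧Rzy).

□□s → □s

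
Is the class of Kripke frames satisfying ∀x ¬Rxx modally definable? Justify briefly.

Not modally definable

Modal frame validity is preserved under surjective bounded morphisms.
The 2-cycle (worlds w0,w1 with w0→w1→w0) is irreflexive, and the map sending every world to a single reflexive point • is a surjective bounded morphism (forth: every edge maps to (•,•); back: every world has a successor). So any modal formula valid on the 2-cycle is also valid on the reflexive point, which is not irreflexive.
So the class is not modally definable.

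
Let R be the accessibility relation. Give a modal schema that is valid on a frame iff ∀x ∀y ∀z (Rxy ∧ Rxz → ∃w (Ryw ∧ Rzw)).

A defining formula is ◇□q → □◇q (the .2 axiom).
Suppose ◇□q→□◇q is valid. Take Rxy, Rxz and set V(q)={w : Ryw}. Then □q at y so ◇□q at x, so □◇q at x, so ◇q at z, giving w with Rzw and Ryw.

◇□q → □◇q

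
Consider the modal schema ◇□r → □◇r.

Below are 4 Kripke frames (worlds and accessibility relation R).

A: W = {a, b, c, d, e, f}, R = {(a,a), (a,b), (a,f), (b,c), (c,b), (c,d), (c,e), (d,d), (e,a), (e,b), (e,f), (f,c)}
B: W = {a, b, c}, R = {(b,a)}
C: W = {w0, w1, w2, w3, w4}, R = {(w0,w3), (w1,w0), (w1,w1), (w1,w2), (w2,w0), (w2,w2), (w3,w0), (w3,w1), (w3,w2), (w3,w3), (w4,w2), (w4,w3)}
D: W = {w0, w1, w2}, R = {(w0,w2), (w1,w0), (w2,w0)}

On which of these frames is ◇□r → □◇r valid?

D

The schema corresponds to convergence: ∀x ∀y ∀z (Rxy ∧ Rxz → ∃w (Ryw ∧ Rzw)).
A: fails — Rab and Raa but b and a have no common successor.
B: fails — Rba and Rba but a and a have no common successor.
C: fails — Rw1w2 and Rw1w0 but w2 and w0 have no common successor.
D: satisfies the condition.
Valid on: D.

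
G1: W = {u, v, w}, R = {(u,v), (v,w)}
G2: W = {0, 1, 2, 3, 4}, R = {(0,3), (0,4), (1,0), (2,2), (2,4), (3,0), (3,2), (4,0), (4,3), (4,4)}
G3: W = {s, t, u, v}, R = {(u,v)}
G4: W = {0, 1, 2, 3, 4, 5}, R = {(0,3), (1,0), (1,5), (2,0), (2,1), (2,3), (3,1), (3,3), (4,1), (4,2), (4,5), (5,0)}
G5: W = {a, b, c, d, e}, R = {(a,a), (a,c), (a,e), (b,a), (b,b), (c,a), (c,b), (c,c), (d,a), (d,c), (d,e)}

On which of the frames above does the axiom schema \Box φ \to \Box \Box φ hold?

G3

Frame correspondent (Sahlqvist): \forall x \forall y \forall z (Rxy \wedge Ryz \to Rxz) — i.e. transitivity.
G1: fails — Ruv and Rvw but not Ruw.
G2: fails — R10 and R04 but not R14.
G3: holds.
G4: fails — R10 and R03 but not R13.
G5: fails — Rdc and Rcb but not Rdb.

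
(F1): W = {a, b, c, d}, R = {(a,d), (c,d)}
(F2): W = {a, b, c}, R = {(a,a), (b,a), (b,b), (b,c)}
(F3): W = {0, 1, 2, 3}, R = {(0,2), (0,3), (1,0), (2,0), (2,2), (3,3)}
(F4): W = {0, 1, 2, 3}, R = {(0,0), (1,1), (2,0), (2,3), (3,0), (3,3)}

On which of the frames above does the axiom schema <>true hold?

The schema corresponds to seriality: forall x exists y Rxy.
(F1): fails — world b has no successor.
(F2): fails — world c has no successor.
(F3): satisfies the condition.
(F4): satisfies the condition.

(F3), (F4)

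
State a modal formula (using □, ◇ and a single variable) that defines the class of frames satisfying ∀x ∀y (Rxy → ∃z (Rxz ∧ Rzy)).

This is density; the standard corresponding axiom is C4: □□r → □r.
Suppose □□r→□r is valid. Take Rxy and set V(r)={w : xR²w}. Then □□r at x, so □r at x, so r at y, i.e. ∃z(Rxz∧Rzy).

□□r → □r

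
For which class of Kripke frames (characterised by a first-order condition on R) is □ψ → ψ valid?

reflexivity

This is the T axiom.
Its frame correspondent is reflexivity — ∀x Rxx.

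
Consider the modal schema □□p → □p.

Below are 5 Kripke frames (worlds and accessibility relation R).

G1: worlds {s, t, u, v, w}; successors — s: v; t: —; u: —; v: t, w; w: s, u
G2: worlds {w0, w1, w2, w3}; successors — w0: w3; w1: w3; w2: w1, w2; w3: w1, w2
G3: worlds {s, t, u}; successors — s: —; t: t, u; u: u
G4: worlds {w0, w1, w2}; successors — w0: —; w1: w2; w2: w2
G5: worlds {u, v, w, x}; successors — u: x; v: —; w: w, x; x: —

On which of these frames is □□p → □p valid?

Frame correspondent (Sahlqvist): ∀x ∀y (Rxy → ∃z (Rxz ∧ Rzy)) — i.e. density.
G1: fails — Rwu but no z with Rwz and Rzu.
G2: fails — Rw1w3 but no z with Rw1z and Rzw3.
G3: satisfies the condition.
G4: satisfies the condition.
G5: fails — Rux but no z with Ruz and Rzx.

G3, G4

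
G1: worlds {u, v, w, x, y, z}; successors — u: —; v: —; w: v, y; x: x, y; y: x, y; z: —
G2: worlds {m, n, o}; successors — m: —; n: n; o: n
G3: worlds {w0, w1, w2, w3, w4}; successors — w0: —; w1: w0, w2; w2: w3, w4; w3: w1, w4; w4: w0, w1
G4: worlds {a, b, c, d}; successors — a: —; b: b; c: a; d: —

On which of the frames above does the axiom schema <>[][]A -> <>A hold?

G2

Frame correspondent (Sahlqvist): forall x forall y (xRy -> exists w (y R^2 w & xRw)) — i.e. a generalized confluence (Geach) condition.
G1: fails — wRv but no t with vR²t and wRt.
G2: ✓.
G3: fails — w1Rw0 but no w with w0R²w and w1Rw.
G4: fails — cRa but no w with aR²w and cRw.
Valid on: G2.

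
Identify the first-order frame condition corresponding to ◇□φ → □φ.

The Euclidean property

This is frame-equivalent to ◇φ → □◇φ (substitute ¬φ for φ and contrapose).
Suppose ◇φ→□◇φ is valid. Take Rxy, Rxz and set V(φ)={y}. Then ◇φ at x, so □◇φ at x, so ◇φ at z, so some w with Rzw has φ; w=y, i.e. Rzy. By symmetry of the argument, Ryz.
The converse is a direct semantic check.
Frame condition: ∀x ∀y ∀z (Rxy ∧ Rxz → Ryz).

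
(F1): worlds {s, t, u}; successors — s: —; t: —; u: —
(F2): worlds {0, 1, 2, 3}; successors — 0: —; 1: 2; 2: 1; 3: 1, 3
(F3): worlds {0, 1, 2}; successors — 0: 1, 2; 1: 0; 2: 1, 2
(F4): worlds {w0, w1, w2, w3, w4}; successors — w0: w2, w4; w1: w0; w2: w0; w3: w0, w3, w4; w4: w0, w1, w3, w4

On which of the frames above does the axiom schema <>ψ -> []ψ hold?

(F1)

Frame correspondent (Sahlqvist): forall x forall y forall z (Rxy & Rxz -> y = z) — i.e. partial functionality.
(F1): satisfies the condition.
(F2): fails — 3 sees both 1 and 3.
(F3): fails — 0 sees both 1 and 2.
(F4): fails — w0 sees both w2 and w4.
Valid on: (F1).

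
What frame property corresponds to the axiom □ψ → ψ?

This is the T axiom.
Its frame correspondent is reflexivity — ∀x Rxx.

Reflexivity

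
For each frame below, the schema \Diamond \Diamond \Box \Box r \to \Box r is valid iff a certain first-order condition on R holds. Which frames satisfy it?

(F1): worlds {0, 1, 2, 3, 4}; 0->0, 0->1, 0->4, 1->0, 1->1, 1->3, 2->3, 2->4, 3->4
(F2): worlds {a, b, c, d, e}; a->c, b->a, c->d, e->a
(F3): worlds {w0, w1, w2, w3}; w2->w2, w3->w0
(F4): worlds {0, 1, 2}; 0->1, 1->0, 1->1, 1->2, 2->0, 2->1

(F3), (F4)

This is the axiom for a generalized confluence (Geach) condition; its first-order frame correspondent is \forall x \forall y \forall z ((x R^2 y \wedge xRz) \to \exists w (y R^2 w \wedge z = w)).
(F1): fails — 0R²3, 0R0 but no w with 3R²w and 0=w.
(F2): fails — aR²d, aRc but no w with dR²w and c=w.
(F3): holds.
(F4): holds.
Valid on: (F3), (F4).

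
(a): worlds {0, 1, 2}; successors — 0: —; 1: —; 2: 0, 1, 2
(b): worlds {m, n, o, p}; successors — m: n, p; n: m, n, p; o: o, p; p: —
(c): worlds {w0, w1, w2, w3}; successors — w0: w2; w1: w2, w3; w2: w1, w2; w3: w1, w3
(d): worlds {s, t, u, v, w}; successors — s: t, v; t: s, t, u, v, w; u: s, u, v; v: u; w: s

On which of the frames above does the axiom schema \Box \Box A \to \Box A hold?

(a), (b), (c)

The schema corresponds to density: \forall x \forall y (Rxy \to \exists z (Rxz \wedge Rzy)).
(a): satisfies the condition.
(b): satisfies the condition.
(c): satisfies the condition.
(d): fails — Rws but no z with Rwz and Rzs.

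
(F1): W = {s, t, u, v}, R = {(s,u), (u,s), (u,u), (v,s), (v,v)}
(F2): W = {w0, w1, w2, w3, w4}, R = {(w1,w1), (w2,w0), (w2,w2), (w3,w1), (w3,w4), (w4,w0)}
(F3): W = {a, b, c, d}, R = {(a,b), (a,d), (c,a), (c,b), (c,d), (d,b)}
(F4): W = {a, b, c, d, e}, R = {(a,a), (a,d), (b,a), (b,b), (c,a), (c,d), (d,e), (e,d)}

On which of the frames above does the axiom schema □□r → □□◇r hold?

This is the axiom for a generalized confluence (Geach) condition; its first-order frame correspondent is ∀x ∀z (xR²z → ∃w (xR²w ∧ zRw)).
(F1): ✓.
(F2): fails — w2R²w0 but no w with w2R²w and w0Rw.
(F3): fails — aR²b but no w with aR²w and bRw.
(F4): fails — bR²d but no w with bR²w and dRw.
Valid on: (F1).

(F1)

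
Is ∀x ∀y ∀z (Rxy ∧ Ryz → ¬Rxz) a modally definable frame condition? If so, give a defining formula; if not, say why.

No — not modally definable

Any modally definable frame class is closed under surjective bounded morphisms.
The 5-cycle (worlds a,b,c,d,e with a→b→c→d→e→a) is intransitive. Mapping every world to a single reflexive point • is a surjective bounded morphism; the reflexive point is not intransitive (R••∧R•• but R••).
So no modal formula (or set of formulas) defines exactly the intransitive frames.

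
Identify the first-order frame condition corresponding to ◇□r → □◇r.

convergence

This schema is the .2 axiom.
It corresponds to convergence: ∀x ∀y ∀z (Rxy ∧ Rxz → ∃w (Ryw ∧ Rzw)).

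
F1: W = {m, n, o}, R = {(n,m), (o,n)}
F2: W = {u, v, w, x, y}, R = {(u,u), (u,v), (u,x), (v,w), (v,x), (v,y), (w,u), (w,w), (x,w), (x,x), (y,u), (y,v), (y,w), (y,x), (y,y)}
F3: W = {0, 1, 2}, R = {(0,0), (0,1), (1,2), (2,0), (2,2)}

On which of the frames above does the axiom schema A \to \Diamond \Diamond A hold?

The schema corresponds to a generalized confluence (Geach) condition: \forall x \exists w (x = w \wedge x R^2 w).
F1: fails — at m but no w with m=w and mR²w.
F2: holds.
F3: fails — at 1 but no w with 1=w and 1R²w.
Valid on: F2.

F2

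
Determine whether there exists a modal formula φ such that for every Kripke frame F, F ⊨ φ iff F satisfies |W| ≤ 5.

Any modally definable frame class is closed under disjoint unions.
Any modal formula valid on each of 6 disjoint one-world frames is valid on their disjoint union (validity is preserved under disjoint unions). Each one-world frame has |W|=1≤5, but the union has |W|=6.
So the class is not modally definable.

No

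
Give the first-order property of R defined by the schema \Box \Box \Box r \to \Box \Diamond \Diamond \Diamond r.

\forall x \forall z (xRz \to \exists w (x R^3 w \wedge z R^3 w))

This is a Sahlqvist (Geach-type) schema ◇^0□^3r → □^1◇^3r.
Minimal-valuation argument: fix x; take any y with xR^0y and any z with xR^1z. Set V(r) to the set of worlds R-reachable from y in exactly 3 steps. Then □^3r holds at y, so the antecedent holds at x; validity forces ◇^3r at z, giving a w with zR^3w and yR^3w.
First-order correspondent: \forall x \forall z (xRz \to \exists w (x R^3 w \wedge z R^3 w)).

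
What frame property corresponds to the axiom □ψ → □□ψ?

transitivity

This is the 4 axiom.
Its frame correspondent is transitivity — ∀x ∀y ∀z (Rxy ∧ Ryz → Rxz).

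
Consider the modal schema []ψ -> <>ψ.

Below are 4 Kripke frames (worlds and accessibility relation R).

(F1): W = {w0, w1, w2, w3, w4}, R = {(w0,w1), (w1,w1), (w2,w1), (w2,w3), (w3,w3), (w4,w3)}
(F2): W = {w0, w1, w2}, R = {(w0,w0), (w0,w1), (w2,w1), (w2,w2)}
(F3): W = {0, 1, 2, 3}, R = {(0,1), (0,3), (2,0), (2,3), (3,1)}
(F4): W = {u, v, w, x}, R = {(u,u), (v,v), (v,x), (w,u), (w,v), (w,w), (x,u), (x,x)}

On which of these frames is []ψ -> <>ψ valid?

The schema corresponds to seriality: forall x exists y Rxy.
(F1): ✓.
(F2): fails — world w1 has no successor.
(F3): fails — world 1 has no successor.
(F4): ✓.

(F1), (F4)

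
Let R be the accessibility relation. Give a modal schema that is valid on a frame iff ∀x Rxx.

A defining formula is □p → p (the T axiom).

□p → p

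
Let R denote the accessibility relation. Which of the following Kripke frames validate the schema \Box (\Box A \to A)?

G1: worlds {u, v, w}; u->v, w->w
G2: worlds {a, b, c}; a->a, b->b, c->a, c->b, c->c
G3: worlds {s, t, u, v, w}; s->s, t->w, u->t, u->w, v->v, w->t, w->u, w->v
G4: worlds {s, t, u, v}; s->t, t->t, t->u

This is the axiom for shift-reflexivity; its first-order frame correspondent is \forall x \forall y (Rxy \to Ryy).
G1: fails — Ruv but not Rvv.
G2: holds.
G3: fails — Rwt but not Rtt.
G4: fails — Rtu but not Ruu.

G2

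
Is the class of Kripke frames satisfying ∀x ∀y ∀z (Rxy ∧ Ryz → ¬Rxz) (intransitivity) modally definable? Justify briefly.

No — not modally definable

Any modally definable frame class is closed under surjective bounded morphisms.
The 7-cycle (worlds 0,1,2,3,4,5,6 with 0→1→2→3→4→5→6→0) is intransitive. Mapping every world to a single reflexive point • is a surjective bounded morphism; the reflexive point is not intransitive (R••∧R•• but R••).
So the class is not modally definable.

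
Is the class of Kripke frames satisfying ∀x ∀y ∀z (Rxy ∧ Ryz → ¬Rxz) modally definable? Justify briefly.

Not definable by any modal formula

If a class were modally definable it would be closed under surjective bounded morphisms (Goldblatt–Thomason).
The 7-cycle (worlds a,b,c,d,e,f,g with a→b→c→d→e→f→g→a) is intransitive. Mapping every world to a single reflexive point • is a surjective bounded morphism; the reflexive point is not intransitive (R••∧R•• but R••).
So no modal formula (or set of formulas) defines exactly the intransitive frames.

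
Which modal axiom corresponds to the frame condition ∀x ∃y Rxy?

This is seriality; the standard corresponding axiom is D: □p → ◇p.

□p → ◇p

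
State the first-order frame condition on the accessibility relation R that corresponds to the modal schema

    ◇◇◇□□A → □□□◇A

∀x ∀y ∀z ((xR³y ∧ xR³z) → ∃w (yR²w ∧ zRw))

This is a Sahlqvist (Geach-type) schema ◇^3□^2A → □^3◇^1A.
First-order correspondent: ∀x ∀y ∀z ((xR³y ∧ xR³z) → ∃w (yR²w ∧ zRw)).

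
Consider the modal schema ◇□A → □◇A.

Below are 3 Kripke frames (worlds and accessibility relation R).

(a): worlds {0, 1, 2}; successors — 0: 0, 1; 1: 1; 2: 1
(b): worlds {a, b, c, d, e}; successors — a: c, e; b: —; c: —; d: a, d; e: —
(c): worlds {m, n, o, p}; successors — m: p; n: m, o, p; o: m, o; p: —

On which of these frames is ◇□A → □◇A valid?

This is the axiom for convergence; its first-order frame correspondent is ∀x ∀y ∀z (Rxy ∧ Rxz → ∃w (Ryw ∧ Rzw)).
(a): holds.
(b): fails — Rac and Rac but c and c have no common successor.
(c): fails — Rmp and Rmp but p and p have no common successor.

(a)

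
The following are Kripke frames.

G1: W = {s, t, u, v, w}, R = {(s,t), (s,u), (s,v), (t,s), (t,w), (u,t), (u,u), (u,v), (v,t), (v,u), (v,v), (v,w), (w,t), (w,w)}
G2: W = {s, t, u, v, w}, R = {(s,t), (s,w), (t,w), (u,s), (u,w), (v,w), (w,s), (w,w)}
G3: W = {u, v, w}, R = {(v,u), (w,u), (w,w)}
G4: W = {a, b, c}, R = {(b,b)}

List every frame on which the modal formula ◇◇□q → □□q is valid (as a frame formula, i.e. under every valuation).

G4

This is the axiom for a generalized confluence (Geach) condition; its first-order frame correspondent is ∀x ∀y ∀z ((xR²y ∧ xR²z) → ∃w (yRw ∧ z = w)).
G1: fails — sR²s, sR²s but no w* with sRw* and s=w*.
G2: fails — sR²s, sR²s but no w* with sRw* and s=w*.
G3: fails — wR²u, wR²u but no t with uRt and u=t.
G4: condition met.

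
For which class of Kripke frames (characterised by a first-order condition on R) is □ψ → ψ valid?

reflexivity

Suppose □ψ→ψ is valid. At any x set V(ψ)={w : Rxw}. Then □ψ holds at x, so ψ holds at x, i.e. Rxx.
Conversely, on a frame with reflexivity the schema holds at every world under every valuation.
So the correspondent is reflexivity.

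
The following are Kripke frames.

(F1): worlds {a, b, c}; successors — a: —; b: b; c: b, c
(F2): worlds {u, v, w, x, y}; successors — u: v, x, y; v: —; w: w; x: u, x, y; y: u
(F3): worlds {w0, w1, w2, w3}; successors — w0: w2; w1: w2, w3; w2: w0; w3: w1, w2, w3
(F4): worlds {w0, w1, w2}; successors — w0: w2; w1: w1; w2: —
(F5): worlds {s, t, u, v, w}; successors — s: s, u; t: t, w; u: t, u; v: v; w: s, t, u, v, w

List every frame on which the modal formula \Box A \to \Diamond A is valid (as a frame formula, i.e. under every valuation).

(F3), (F5)

This is the axiom for seriality; its first-order frame correspondent is \forall x \exists y Rxy.
(F1): fails — world a has no successor.
(F2): fails — world v has no successor.
(F3): condition met.
(F4): fails — world w2 has no successor.
(F5): condition met.
Valid on: (F3), (F5).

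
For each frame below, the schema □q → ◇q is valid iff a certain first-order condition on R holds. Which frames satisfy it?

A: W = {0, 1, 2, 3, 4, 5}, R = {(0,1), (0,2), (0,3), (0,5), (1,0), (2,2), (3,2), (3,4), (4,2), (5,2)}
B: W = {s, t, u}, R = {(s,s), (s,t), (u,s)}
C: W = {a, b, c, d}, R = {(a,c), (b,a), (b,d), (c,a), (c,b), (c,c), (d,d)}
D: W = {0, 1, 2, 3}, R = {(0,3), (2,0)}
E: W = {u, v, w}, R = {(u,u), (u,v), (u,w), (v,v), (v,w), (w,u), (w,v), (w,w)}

A, C, E

The schema corresponds to seriality: ∀x ∃y Rxy.
A: satisfies the condition.
B: fails — world t has no successor.
C: satisfies the condition.
D: fails — world 1 has no successor.
E: satisfies the condition.
Valid on: A, C, E.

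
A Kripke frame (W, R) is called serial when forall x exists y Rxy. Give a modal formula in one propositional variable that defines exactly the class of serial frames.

A defining formula is □p → ◇p (the D axiom).
Suppose □p→◇p is valid. At any x set V(p)=W. Then □p at x, so ◇p at x, so x has a successor.

□p → ◇p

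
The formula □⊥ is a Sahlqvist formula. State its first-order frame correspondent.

emptiness of R

□⊥ is valid iff no world has any successor (otherwise □⊥ fails at any world with one).
Conversely, on a frame with emptiness of R the schema holds at every world under every valuation.
So the correspondent is emptiness of R.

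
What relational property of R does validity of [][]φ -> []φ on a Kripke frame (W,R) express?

Suppose □□φ→□φ is valid. Take Rxy and set V(φ)={w : xR²w}. Then □□φ at x, so □φ at x, so φ at y, i.e. ∃z(Rxz∧Rzy).

density: forall x forall y (Rxy -> exists z (Rxz & Rzy))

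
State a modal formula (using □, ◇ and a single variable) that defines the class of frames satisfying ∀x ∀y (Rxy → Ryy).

The condition is shift-reflexivity. The T□ schema □(□s → s) defines it.
Suppose □(□s→s) is valid. Take Rxy and set V(s)={w : Ryw}. Then at y, □s holds; since □(□s→s) at x, □s→s at y, so s at y, i.e. Ryy.

□(□s → s)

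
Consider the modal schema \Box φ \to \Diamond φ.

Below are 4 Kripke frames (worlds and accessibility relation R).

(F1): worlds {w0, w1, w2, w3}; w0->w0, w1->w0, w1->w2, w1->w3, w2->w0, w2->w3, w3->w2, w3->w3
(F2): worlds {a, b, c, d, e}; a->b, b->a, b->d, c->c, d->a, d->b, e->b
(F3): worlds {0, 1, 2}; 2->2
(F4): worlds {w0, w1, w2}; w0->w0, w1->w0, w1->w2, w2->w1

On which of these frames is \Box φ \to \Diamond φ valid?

(F1), (F2), (F4)

This is the axiom for seriality; its first-order frame correspondent is \forall x \exists y Rxy.
(F1): condition met.
(F2): condition met.
(F3): fails — world 0 has no successor.
(F4): condition met.
Valid on: (F1), (F2), (F4).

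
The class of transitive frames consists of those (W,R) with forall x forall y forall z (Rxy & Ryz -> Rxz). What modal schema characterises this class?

□r → □□r

This is transitivity; the standard corresponding axiom is 4: □r → □□r.
Suppose □r→□□r is valid. Take Rxy, Ryz and set V(r)={w : Rxw}. Then □r at x, so □□r at x, so □r at y, so r at z, i.e. Rxz.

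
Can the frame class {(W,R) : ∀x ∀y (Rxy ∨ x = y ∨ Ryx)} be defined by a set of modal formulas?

No — not modally definable

Modal frame validity is preserved under disjoint unions.
Take 4 disjoint single-world reflexive frames: each is trivially connected, but their disjoint union has 4 worlds with no edge between distinct components, so it is not connected.
So no modal formula (or set of formulas) defines exactly the connected frames.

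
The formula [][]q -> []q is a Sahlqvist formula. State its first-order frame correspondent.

Suppose □□q→□q is valid. Take Rxy and set V(q)={w : xR²w}. Then □□q at x, so □q at x, so q at y, i.e. ∃z(Rxz∧Rzy).

Density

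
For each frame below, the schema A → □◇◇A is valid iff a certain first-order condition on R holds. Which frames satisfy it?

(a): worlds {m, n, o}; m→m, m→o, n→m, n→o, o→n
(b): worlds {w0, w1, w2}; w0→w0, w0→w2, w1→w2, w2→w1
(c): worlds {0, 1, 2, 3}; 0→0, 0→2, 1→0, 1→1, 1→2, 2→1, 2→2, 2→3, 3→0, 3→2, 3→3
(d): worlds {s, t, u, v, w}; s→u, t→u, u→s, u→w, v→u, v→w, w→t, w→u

Frame correspondent (Sahlqvist): ∀x ∀z (xRz → ∃w (x = w ∧ zR²w)) — i.e. a generalized confluence (Geach) condition.
(a): fails — nRo but no w with n=w and oR²w.
(b): fails — w0Rw2 but no w with w0=w and w2R²w.
(c): ✓.
(d): fails — sRu but no w* with s=w* and uR²w*.

(c)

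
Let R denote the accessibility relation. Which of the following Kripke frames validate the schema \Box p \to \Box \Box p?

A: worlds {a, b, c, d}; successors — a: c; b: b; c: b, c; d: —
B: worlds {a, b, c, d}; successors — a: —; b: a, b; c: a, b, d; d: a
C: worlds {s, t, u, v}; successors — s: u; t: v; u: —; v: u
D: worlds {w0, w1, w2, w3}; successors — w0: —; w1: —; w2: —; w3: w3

B, D

This is the axiom for transitivity; its first-order frame correspondent is \forall x \forall y \forall z (Rxy \wedge Ryz \to Rxz).
A: fails — Rac and Rcb but not Rab.
B: holds.
C: fails — Rtv and Rvu but not Rtu.
D: holds.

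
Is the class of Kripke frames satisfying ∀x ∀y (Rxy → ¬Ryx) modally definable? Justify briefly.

Not definable by any modal formula

Modal frame validity is preserved under surjective bounded morphisms.
The 4-cycle (worlds 0,1,2,3 with 0→1→2→3→0) is asymmetric. Mapping every world to a single reflexive point • is a surjective bounded morphism, and the reflexive point is not asymmetric (R•• but asymmetry requires ¬R••).
So the class is not modally definable.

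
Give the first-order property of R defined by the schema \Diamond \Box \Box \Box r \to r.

This is a Sahlqvist (Geach-type) schema ◇^1□^3r → □^0◇^0r.
Minimal-valuation argument: fix x; take any y with xR^1y and any z with xR^0z. Set V(r) to the set of worlds R-reachable from y in exactly 3 steps. Then □^3r holds at y, so the antecedent holds at x; validity forces ◇^0r at z, giving a w with zR^0w and yR^3w.
First-order correspondent: \forall x \forall y (xRy \to \exists w (y R^3 w \wedge x = w)).

\forall x \forall y (xRy \to \exists w (y R^3 w \wedge x = w))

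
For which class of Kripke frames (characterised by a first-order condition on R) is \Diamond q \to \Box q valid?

partial functionality: \forall x \forall y \forall z (Rxy \wedge Rxz \to y = z)

This schema is the CD axiom.
Its frame correspondent is partial functionality — \forall x \forall y \forall z (Rxy \wedge Rxz \to y = z).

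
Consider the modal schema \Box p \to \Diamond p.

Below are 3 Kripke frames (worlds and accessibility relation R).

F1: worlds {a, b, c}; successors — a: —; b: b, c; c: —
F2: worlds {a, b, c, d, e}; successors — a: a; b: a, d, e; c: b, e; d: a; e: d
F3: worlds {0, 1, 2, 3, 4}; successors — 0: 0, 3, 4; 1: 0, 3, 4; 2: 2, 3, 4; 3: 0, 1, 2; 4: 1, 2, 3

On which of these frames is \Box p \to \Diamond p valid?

F2, F3

This is the axiom for seriality; its first-order frame correspondent is \forall x \exists y Rxy.
F1: fails — world a has no successor.
F2: condition met.
F3: condition met.
Valid on: F2, F3.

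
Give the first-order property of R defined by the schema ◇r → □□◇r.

∀x ∀y ∀z ((xRy ∧ xR²z) → ∃w (y = w ∧ zRw))

This is a Sahlqvist (Geach-type) schema ◇^1□^0r → □^2◇^1r.
First-order correspondent: ∀x ∀y ∀z ((xRy ∧ xR²z) → ∃w (y = w ∧ zRw)).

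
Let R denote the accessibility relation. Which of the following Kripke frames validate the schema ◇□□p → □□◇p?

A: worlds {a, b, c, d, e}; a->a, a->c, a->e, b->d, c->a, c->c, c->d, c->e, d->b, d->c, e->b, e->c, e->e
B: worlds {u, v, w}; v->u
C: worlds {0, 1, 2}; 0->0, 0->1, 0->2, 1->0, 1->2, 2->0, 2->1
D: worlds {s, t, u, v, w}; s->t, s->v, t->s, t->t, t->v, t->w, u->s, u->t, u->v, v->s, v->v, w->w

B, C

The schema corresponds to a generalized confluence (Geach) condition: ∀x ∀y ∀z ((xRy ∧ xR²z) → ∃w (yR²w ∧ zRw)).
A: fails — eRb, eR²b but no w with bR²w and bRw.
B: holds.
C: holds.
D: fails — sRv, sR²w but no w* with vR²w* and wRw*.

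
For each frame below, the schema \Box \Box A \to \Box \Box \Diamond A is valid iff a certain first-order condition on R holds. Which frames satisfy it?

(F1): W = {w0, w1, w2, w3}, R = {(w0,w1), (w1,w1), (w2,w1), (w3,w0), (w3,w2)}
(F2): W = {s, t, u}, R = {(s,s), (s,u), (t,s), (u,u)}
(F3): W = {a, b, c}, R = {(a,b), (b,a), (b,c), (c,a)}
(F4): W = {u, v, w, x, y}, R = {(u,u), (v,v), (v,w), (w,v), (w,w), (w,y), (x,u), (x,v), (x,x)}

The schema corresponds to a generalized confluence (Geach) condition: \forall x \forall z (x R^2 z \to \exists w (x R^2 w \wedge zRw)).
(F1): satisfies the condition.
(F2): satisfies the condition.
(F3): fails — aR²a but no w with aR²w and aRw.
(F4): fails — vR²y but no t with vR²t and yRt.
Valid on: (F1), (F2).

(F1), (F2)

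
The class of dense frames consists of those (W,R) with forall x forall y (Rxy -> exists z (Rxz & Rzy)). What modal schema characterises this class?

□□ψ → □ψ

A defining formula is □□ψ → □ψ (the C4 axiom).
Suppose □□ψ→□ψ is valid. Take Rxy and set V(ψ)={w : xR²w}. Then □□ψ at x, so □ψ at x, so ψ at y, i.e. ∃z(Rxz∧Rzy).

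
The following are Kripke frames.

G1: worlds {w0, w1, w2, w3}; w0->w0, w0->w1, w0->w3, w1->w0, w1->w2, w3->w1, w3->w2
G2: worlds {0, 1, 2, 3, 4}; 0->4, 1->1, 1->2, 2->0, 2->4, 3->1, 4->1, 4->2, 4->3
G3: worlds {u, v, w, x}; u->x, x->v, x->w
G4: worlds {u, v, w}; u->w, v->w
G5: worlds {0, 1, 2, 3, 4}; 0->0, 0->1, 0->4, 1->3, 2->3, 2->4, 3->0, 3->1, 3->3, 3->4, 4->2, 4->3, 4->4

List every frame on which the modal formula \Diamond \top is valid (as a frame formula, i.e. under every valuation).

G2, G5

Frame correspondent (Sahlqvist): \forall x \exists y Rxy — i.e. seriality.
G1: fails — world w2 has no successor.
G2: ✓.
G3: fails — world v has no successor.
G4: fails — world w has no successor.
G5: ✓.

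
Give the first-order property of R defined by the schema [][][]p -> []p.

This is a Sahlqvist (Geach-type) schema ◇^0□^3p → □^1◇^0p.
Minimal-valuation argument: fix x; take any y with xR^0y and any z with xR^1z. Set V(p) to the set of worlds R-reachable from y in exactly 3 steps. Then □^3p holds at y, so the antecedent holds at x; validity forces ◇^0p at z, giving a w with zR^0w and yR^3w.
First-order correspondent: forall x forall z (xRz -> exists w (x R^3 w & z = w)).

forall x forall z (xRz -> exists w (x R^3 w & z = w))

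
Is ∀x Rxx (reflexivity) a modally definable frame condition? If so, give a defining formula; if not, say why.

Yes, by □q → q

Yes: it is reflexivity, defined by the T schema □q → q.
Suppose □q→q is valid. At any x set V(q)={w : Rxw}. Then □q holds at x, so q holds at x, i.e. Rxx.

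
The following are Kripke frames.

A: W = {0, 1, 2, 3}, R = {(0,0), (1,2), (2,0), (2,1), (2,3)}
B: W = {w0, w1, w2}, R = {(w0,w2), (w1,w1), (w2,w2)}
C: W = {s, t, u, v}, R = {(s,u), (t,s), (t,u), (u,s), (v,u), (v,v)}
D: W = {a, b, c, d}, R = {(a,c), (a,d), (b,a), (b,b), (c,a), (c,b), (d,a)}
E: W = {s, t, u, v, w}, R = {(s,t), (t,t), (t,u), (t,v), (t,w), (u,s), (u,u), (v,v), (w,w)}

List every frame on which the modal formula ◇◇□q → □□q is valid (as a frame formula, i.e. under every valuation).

B

Frame correspondent (Sahlqvist): ∀x ∀y ∀z ((xR²y ∧ xR²z) → ∃w (yRw ∧ z = w)) — i.e. a generalized confluence (Geach) condition.
A: fails — 1R²0, 1R²1 but no w with 0Rw and 1=w.
B: satisfies the condition.
C: fails — sR²s, sR²s but no w with sRw and s=w.
D: fails — aR²a, aR²a but no w with aRw and a=w.
E: fails — sR²u, sR²t but no w* with uRw* and t=w*.
Valid on: B.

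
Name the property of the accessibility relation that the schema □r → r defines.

This schema is the T axiom.
It corresponds to reflexivity: ∀x Rxx.

reflexivity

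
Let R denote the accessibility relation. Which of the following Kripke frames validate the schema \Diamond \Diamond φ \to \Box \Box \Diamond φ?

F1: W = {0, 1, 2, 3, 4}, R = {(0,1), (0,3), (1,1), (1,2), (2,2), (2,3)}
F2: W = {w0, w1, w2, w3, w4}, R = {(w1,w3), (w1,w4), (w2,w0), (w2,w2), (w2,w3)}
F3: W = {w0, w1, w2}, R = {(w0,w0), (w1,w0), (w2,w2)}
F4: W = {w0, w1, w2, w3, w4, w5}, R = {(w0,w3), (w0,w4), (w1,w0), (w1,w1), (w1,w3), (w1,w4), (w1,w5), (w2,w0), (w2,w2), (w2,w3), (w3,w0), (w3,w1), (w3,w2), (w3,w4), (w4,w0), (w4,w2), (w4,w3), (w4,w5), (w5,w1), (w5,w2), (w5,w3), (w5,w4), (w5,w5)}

F3

Frame correspondent (Sahlqvist): \forall x \forall y \forall z ((x R^2 y \wedge x R^2 z) \to \exists w (y = w \wedge zRw)) — i.e. a generalized confluence (Geach) condition.
F1: fails — 0R²1, 0R²2 but no w with 1=w and 2Rw.
F2: fails — w2R²w0, w2R²w0 but no w with w0=w and w0Rw.
F3: ✓.
F4: fails — w0R²w0, w0R²w0 but no w with w0=w and w0Rw.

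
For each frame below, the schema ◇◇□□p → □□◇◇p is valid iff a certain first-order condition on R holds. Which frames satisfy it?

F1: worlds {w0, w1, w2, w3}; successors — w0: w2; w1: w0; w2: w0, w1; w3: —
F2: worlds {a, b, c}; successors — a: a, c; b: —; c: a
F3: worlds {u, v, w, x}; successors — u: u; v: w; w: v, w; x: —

The schema corresponds to a generalized confluence (Geach) condition: ∀x ∀y ∀z ((xR²y ∧ xR²z) → ∃w (yR²w ∧ zR²w)).
F1: fails — w0R²w0, w0R²w1 but no w with w0R²w and w1R²w.
F2: ✓.
F3: ✓.

F2, F3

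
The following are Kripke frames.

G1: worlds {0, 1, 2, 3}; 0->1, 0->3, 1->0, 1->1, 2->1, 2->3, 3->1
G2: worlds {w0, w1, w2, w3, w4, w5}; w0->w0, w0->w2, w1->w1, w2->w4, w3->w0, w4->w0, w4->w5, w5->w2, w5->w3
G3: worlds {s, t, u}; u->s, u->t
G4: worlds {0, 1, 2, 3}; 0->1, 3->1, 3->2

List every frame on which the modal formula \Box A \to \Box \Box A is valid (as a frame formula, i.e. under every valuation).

The schema corresponds to transitivity: \forall x \forall y \forall z (Rxy \wedge Ryz \to Rxz).
G1: fails — R10 and R03 but not R13.
G2: fails — Rw2w4 and Rw4w5 but not Rw2w5.
G3: ✓.
G4: ✓.
Valid on: G3, G4.

G3, G4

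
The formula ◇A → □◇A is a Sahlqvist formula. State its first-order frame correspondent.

Suppose ◇A→□◇A is valid. Take Rxy, Rxz and set V(A)={y}. Then ◇A at x, so □◇A at x, so ◇A at z, so some w with Rzw has A; w=y, i.e. Rzy. By symmetry of the argument, Ryz.

the Euclidean property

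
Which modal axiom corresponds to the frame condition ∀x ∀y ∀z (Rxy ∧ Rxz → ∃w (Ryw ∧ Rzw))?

A defining formula is ◇□r → □◇r (the .2 axiom).
Suppose ◇□r→□◇r is valid. Take Rxy, Rxz and set V(r)={w : Ryw}. Then □r at y so ◇□r at x, so □◇r at x, so ◇r at z, giving w with Rzw and Ryw.

◇□r → □◇r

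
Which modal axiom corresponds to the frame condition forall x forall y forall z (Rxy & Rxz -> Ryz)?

The condition is the Euclidean property. The 5 schema ◇q → □◇q defines it.
Suppose ◇q→□◇q is valid. Take Rxy, Rxz and set V(q)={y}. Then ◇q at x, so □◇q at x, so ◇q at z, so some w with Rzw has q; w=y, i.e. Rzy. By symmetry of the argument, Ryz.

◇q → □◇q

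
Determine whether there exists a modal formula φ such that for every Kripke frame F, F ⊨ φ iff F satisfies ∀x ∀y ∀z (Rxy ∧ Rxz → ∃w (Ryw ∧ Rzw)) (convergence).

Definable; ◇□r → □◇r defines it

The condition is convergence. A defining modal formula is ◇□r → □◇r.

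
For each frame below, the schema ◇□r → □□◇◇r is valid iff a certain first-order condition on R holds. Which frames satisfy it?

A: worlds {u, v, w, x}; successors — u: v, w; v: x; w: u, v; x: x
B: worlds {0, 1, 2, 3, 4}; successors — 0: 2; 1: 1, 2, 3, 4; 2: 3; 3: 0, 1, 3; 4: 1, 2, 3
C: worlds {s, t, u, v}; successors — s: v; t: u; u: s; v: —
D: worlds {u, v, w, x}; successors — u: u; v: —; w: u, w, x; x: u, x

This is the axiom for a generalized confluence (Geach) condition; its first-order frame correspondent is ∀x ∀y ∀z ((xRy ∧ xR²z) → ∃w (yRw ∧ zR²w)).
A: fails — uRw, uR²v but no t with wRt and vR²t.
B: fails — 3R0, 3R²0 but no w with 0Rw and 0R²w.
C: fails — tRu, tR²s but no w with uRw and sR²w.
D: condition met.

D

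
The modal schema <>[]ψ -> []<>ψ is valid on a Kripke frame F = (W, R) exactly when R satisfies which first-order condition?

Convergence

Suppose ◇□ψ→□◇ψ is valid. Take Rxy, Rxz and set V(ψ)={w : Ryw}. Then □ψ at y so ◇□ψ at x, so □◇ψ at x, so ◇ψ at z, giving w with Rzw and Ryw.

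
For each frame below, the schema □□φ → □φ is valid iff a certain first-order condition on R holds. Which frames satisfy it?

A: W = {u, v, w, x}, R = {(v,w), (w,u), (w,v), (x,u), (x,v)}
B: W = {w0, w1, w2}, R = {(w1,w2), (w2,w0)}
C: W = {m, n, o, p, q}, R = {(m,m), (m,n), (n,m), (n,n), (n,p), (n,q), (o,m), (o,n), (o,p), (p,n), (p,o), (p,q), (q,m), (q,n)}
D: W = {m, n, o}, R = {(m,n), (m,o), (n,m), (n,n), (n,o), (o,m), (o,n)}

Frame correspondent (Sahlqvist): ∀x ∀y (Rxy → ∃z (Rxz ∧ Rzy)) — i.e. density.
A: fails — Rwu but no z with Rwz and Rzu.
B: fails — Rw1w2 but no z with Rw1z and Rzw2.
C: fails — Rpo but no z with Rpz and Rzo.
D: holds.
Valid on: D.

D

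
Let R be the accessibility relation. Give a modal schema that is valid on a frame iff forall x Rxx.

□r → r

A defining formula is □r → r (the T axiom).
Suppose □r→r is valid. At any x set V(r)={w : Rxw}. Then □r holds at x, so r holds at x, i.e. Rxx.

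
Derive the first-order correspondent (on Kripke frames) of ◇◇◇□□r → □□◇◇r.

This is a Sahlqvist (Geach-type) schema ◇^3□^2r → □^2◇^2r.
Minimal-valuation argument: fix x; take any y with xR^3y and any z with xR^2z. Set V(r) to the set of worlds R-reachable from y in exactly 2 steps. Then □^2r holds at y, so the antecedent holds at x; validity forces ◇^2r at z, giving a w with zR^2w and yR^2w.
First-order correspondent: ∀x ∀y ∀z ((xR³y ∧ xR²z) → ∃w (yR²w ∧ zR²w)).

∀x ∀y ∀z ((xR³y ∧ xR²z) → ∃w (yR²w ∧ zR²w))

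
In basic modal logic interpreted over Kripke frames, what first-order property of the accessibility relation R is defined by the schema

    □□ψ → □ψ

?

Suppose □□ψ→□ψ is valid. Take Rxy and set V(ψ)={w : xR²w}. Then □□ψ at x, so □ψ at x, so ψ at y, i.e. ∃z(Rxz∧Rzy).
The converse is a direct semantic check.
So the correspondent is density.

density: ∀x ∀y (Rxy → ∃z (Rxz ∧ Rzy))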